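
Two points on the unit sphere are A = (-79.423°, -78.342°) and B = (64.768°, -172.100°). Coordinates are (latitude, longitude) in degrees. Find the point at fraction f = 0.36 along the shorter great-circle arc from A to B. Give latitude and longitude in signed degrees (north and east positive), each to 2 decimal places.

The central angle between A and B is δ = 2.6778 rad.
With f = 0.36, the slerp weights are sin((1−f)δ)/sin δ = 2.2125 and sin(fδ)/sin δ = 1.8362.
Weighted sum of the unit vectors: (2.2125)·(0.0371,-0.1798,-0.9830) + (1.8362)·(-0.4222,-0.0586,0.9046) = (-0.6933, -0.5053, -0.5138).
Converting back: φ = atan2(z, √(x²+y²)) = -30.92°, λ = atan2(y, x) = -143.91°.

-30.92°, -143.91°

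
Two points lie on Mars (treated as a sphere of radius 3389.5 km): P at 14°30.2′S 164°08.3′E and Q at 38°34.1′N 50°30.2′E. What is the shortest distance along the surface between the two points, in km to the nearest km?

With latitudes φ₁ = -14.503°, φ₂ = 38.568° and longitude difference Δλ = -113.635°:
cos c = sin φ₁ sin φ₂ + cos φ₁ cos φ₂ cos Δλ = (-0.2504)(0.6234) + (0.9681)(0.7819)(-0.4009) = -0.45960,
so c = arccos(-0.45960) = 2.04834 rad.
Distance = R·c = 3389.5 × 2.0483 ≈ 6943 km.

6943 km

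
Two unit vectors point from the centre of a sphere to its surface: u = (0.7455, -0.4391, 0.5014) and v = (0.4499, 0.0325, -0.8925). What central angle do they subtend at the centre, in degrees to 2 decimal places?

u·v = -0.1264; |u| = 1.0000, |v| = 1.0000.
cos θ = (u·v)/(|u||v|) = -0.1264, so θ = 97.26°.

97.26°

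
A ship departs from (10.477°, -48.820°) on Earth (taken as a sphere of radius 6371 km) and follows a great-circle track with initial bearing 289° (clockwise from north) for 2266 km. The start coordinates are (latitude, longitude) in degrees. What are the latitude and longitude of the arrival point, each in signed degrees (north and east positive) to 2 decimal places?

Angular distance δ = d/R = 2266/6371 = 0.35567 rad; initial bearing θ = 5.0440 rad.
sin φ₂ = sin φ₁ cos δ + cos φ₁ sin δ cos θ = (0.1818)(0.9374) + (0.9833)(0.3482)(0.3256) = 0.2819, so φ₂ = 16.38°.
Δλ = atan2(sin θ sin δ cos φ₁, cos δ − sin φ₁ sin φ₂) = atan2(-0.3238, 0.8861) = -20.070°.
λ₂ = -48.820° − 20.070° = -68.89°.

16.38°, -68.89°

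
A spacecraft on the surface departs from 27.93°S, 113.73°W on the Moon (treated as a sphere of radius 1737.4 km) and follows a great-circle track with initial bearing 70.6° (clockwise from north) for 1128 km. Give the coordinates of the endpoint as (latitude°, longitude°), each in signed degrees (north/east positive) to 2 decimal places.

Angular distance δ = d/R = 1128/1737.4 = 0.64925 rad; initial bearing θ = 1.2322 rad.
sin φ₂ = sin φ₁ cos δ + cos φ₁ sin δ cos θ = (-0.4684)(0.7965) + (0.8835)(0.6046)(0.3322) = -0.1957, so φ₂ = -11.28°.
Δλ = atan2(sin θ sin δ cos φ₁, cos δ − sin φ₁ sin φ₂) = atan2(0.5038, 0.7049) = 35.556°.
λ₂ = -113.730° + 35.556° = -78.17°.

-11.28°, -78.17°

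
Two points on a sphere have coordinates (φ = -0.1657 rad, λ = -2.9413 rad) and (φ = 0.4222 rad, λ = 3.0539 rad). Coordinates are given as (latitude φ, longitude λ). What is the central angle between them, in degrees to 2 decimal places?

Let φ₁ = -0.1657 rad, φ₂ = 0.4222 rad, and Δλ = -0.2880 rad.
cos c = sin φ₁ sin φ₂ + cos φ₁ cos φ₂ cos Δλ = (-0.1649)(0.4098) + (0.9863)(0.9122)(0.9588) = 0.79506,
so c = arccos(0.79506) = 0.65170 rad.
So the angular separation is 37.34°.

37.34°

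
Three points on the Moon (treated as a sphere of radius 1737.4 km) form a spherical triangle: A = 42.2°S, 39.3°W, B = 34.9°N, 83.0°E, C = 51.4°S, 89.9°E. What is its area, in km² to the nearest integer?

Side lengths (central angles): a = 1.5099, b = 1.3358, c = 2.3588 rad; semiperimeter s = 2.6023.
By l'Huilier's theorem, tan(E/4) = √[tan(s/2) tan((s−a)/2) tan((s−b)/2) tan((s−c)/2)], giving spherical excess E = 1.6727 rad.
Area = E·R² = 1.6727 × (1737.4)² ≈ 5049251 km².

5049251 km²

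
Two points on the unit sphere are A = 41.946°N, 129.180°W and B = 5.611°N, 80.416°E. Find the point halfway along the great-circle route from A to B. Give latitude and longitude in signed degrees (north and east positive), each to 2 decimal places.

56.54°, 126.93°

The central angle between A and B is δ = 2.1874 rad.
With f = 0.5, the slerp weights are sin((1−f)δ)/sin δ = 1.0889 and sin(fδ)/sin δ = 1.0889.
Weighted sum of the unit vectors: (1.0889)·(-0.4699,-0.5765,0.6684) + (1.0889)·(0.1657,0.9813,0.0978) = (-0.3312, 0.4407, 0.8343).
Converting back: φ = atan2(z, √(x²+y²)) = 56.54°, λ = atan2(y, x) = 126.93°.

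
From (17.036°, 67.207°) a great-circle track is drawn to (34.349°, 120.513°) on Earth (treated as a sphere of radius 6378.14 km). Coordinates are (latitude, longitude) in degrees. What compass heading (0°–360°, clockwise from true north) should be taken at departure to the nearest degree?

59°

Δλ = 53.306° = 0.9304 rad.
y = sin Δλ · cos φ₂ = (0.8018)(0.8256) = 0.6620
x = cos φ₁ sin φ₂ − sin φ₁ cos φ₂ cos Δλ = (0.9561)(0.5642) − (0.2930)(0.8256)(0.5975) = 0.3949
θ = atan2(y, x) = 59.18°, so the bearing is 59°.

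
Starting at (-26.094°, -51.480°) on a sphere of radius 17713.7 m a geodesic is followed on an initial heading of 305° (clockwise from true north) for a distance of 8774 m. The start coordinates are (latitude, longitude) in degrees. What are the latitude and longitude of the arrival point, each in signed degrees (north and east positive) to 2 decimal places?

Angular distance δ = d/R = 8774/17713.7 = 0.49532 rad; initial bearing θ = 5.3233 rad.
sin φ₂ = sin φ₁ cos δ + cos φ₁ sin δ cos θ = (-0.4398)(0.8798) + (0.8981)(0.4753)(0.5736) = -0.1421, so φ₂ = -8.17°.
Δλ = atan2(sin θ sin δ cos φ₁, cos δ − sin φ₁ sin φ₂) = atan2(-0.3497, 0.8173) = -23.163°.
λ₂ = -51.480° − 23.163° = -74.64°.

-8.17°, -74.64°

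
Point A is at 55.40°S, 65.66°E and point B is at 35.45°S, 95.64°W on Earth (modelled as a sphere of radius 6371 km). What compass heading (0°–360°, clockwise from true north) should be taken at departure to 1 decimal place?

195.2°

With φ₁ = -0.9669, φ₂ = -0.6187, Δλ = -2.8152 rad, the forward-azimuth formula gives
θ = atan2( sin Δλ cos φ₂ , cos φ₁ sin φ₂ − sin φ₁ cos φ₂ cos Δλ ) = atan2(-0.2612, -0.9645) = -164.85°.
Adding 360° brings this into [0°, 360°): 195.2°.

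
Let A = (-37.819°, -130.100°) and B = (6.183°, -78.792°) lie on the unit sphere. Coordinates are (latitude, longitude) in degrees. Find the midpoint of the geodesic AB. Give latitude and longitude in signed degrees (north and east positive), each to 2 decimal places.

The central angle between A and B is δ = 1.1319 rad.
With f = 0.5, the slerp weights are sin((1−f)δ)/sin δ = 0.5924 and sin(fδ)/sin δ = 0.5924.
Weighted sum of the unit vectors: (0.5924)·(-0.5088,-0.6043,-0.6132) + (0.5924)·(0.1932,-0.9752,0.1077) = (-0.1869, -0.9356, -0.2994).
Converting back: φ = atan2(z, √(x²+y²)) = -17.42°, λ = atan2(y, x) = -101.30°.

-17.42°, -101.30°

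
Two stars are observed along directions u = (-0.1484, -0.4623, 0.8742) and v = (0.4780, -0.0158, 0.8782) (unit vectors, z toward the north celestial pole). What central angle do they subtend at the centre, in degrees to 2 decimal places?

u·v = 0.7041; |u| = 1.0000, |v| = 1.0000.
cos θ = (u·v)/(|u||v|) = 0.7041, so θ = 45.24°.

45.24°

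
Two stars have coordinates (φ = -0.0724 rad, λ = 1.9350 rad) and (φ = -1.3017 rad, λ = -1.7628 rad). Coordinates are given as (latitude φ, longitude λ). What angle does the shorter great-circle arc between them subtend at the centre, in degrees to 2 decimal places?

In radians: φ₁ = -0.0724, φ₂ = -1.3017, Δλ = 148.132° = 2.5854 rad.
Haversine: a = sin²(Δφ/2) + cos φ₁ cos φ₂ sin²(Δλ/2) = 0.3326 + (0.9974)(0.2659)(0.9246) = 0.57773.
Central angle c = 2·arcsin(√a) = 1.72689 rad.
So the angular separation is 98.94°.

98.94°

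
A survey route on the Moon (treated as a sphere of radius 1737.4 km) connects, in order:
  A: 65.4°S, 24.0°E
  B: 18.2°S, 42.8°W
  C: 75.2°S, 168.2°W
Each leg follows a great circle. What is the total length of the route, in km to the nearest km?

Leg A→B: central angle 1.1155 rad, distance 1938.0 km.
Leg B→C: central angle 1.4087 rad, distance 2447.5 km.
Total: 1938.0 + 2447.5 ≈ 4385 km.

4385 km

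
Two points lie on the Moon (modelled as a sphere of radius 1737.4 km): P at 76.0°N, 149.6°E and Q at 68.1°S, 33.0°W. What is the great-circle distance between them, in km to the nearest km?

In radians: φ₁ = 1.3265, φ₂ = -1.1886, Δλ = 177.400° = 3.0962 rad.
cos c = sin φ₁ sin φ₂ + cos φ₁ cos φ₂ cos Δλ = (0.9703)(-0.9278) + (0.2419)(0.3730)(-0.9990) = -0.99042,
so c = arccos(-0.99042) = 3.00304 rad.
Distance = R·c = 1737.4 × 3.0030 ≈ 5217 km.

5217 km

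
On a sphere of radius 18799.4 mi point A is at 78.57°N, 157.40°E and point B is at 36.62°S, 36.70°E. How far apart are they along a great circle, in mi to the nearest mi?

43229 mi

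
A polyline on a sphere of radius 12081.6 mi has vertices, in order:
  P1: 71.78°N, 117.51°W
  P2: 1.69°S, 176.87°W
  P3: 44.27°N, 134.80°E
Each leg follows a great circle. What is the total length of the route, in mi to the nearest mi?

30654 mi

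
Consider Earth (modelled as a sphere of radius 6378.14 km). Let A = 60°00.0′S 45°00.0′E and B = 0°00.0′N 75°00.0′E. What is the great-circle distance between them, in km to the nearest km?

Let φ₁ = -1.0472 rad, φ₂ = 0.0000 rad, and Δλ = 0.5236 rad.
cos c = sin φ₁ sin φ₂ + cos φ₁ cos φ₂ cos Δλ = (-0.8660)(0.0000) + (0.5000)(1.0000)(0.8660) = 0.43301,
so c = arccos(0.43301) = 1.12296 rad.
Distance = R·c = 6378.14 × 1.1230 ≈ 7162 km.

7162 km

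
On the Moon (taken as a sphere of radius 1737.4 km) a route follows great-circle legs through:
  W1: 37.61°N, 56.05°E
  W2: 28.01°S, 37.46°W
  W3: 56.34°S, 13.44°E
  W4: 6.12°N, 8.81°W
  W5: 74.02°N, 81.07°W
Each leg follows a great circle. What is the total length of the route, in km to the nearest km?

9073 km

Leg W1→W2: central angle 1.9065 rad, distance 3312.3 km.
Leg W2→W3: central angle 0.7961 rad, distance 1383.1 km.
Leg W3→W4: central angle 1.1359 rad, distance 1973.5 km.
Leg W4→W5: central angle 1.3838 rad, distance 2404.2 km.
Total: 3312.3 + 1383.1 + 1973.5 + 2404.2 ≈ 9073 km.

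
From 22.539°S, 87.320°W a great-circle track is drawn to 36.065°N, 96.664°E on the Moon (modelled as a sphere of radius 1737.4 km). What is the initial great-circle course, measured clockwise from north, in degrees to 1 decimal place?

Δλ = -176.016° = -3.0721 rad.
y = sin Δλ · cos φ₂ = (-0.0695)(0.8083) = -0.0562
x = cos φ₁ sin φ₂ − sin φ₁ cos φ₂ cos Δλ = (0.9236)(0.5887) − (-0.3833)(0.8083)(-0.9976) = 0.2346
θ = atan2(y, x) = -13.46°; adding 360° gives 346.5°.

346.5°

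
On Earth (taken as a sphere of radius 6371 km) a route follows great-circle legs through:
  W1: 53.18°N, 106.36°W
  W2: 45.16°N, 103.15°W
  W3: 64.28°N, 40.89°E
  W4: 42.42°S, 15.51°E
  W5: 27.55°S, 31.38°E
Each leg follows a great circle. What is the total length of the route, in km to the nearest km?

22629 km

Leg W1→W2: central angle 0.1447 rad, distance 921.6 km.
Leg W2→W3: central angle 1.1689 rad, distance 7447.3 km.
Leg W3→W4: central angle 1.8947 rad, distance 12071.2 km.
Leg W4→W5: central angle 0.3436 rad, distance 2188.8 km.
Total: 921.6 + 7447.3 + 12071.2 + 2188.8 ≈ 22629 km.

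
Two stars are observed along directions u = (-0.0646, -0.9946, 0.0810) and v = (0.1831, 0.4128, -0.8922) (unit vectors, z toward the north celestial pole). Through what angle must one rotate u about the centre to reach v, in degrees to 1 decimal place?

u·v = -0.4947; |u| = 1.0000, |v| = 1.0000.
cos θ = (u·v)/(|u||v|) = -0.4947, so θ = 119.6°.

119.6°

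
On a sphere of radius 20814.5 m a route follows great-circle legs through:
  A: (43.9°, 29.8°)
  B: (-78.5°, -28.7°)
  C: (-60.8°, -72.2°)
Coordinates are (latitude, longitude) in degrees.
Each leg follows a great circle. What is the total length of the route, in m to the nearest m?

54265 m

Leg A→B: central angle 2.2198 rad, distance 46204.8 m.
Leg B→C: central angle 0.3873 rad, distance 8060.5 m.
Total: 46204.8 + 8060.5 ≈ 54265 m.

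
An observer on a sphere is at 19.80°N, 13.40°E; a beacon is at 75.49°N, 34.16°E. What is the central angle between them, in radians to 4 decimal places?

0.9904 rad

In radians: φ₁ = 0.3456, φ₂ = 1.3175, Δλ = 20.760° = 0.3623 rad.
Haversine: a = sin²(Δφ/2) + cos φ₁ cos φ₂ sin²(Δλ/2) = 0.2182 + (0.9409)(0.2505)(0.0325) = 0.22582.
Central angle c = 2·arcsin(√a) = 0.99039 rad.
So the angular separation is 0.9904 rad.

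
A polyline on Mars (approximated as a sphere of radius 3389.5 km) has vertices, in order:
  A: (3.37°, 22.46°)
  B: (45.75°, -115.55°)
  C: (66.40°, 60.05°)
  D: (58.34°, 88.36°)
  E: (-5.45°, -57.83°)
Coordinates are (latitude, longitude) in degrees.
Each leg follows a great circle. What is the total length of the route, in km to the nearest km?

19073 km

Leg A→B: central angle 2.0665 rad, distance 7004.3 km.
Leg B→C: central angle 1.1833 rad, distance 4010.9 km.
Leg C→D: central angle 0.2654 rad, distance 899.6 km.
Leg D→E: central angle 2.1118 rad, distance 7157.9 km.
Total: 7004.3 + 4010.9 + 899.6 + 7157.9 ≈ 19073 km.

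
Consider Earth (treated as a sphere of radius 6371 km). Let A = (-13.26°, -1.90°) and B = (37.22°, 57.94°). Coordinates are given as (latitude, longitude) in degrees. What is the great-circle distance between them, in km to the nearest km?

8393 km

Let φ₁ = -0.2314 rad, φ₂ = 0.6496 rad, and Δλ = 1.0444 rad.
Haversine: a = sin²(Δφ/2) + cos φ₁ cos φ₂ sin²(Δλ/2) = 0.1818 + (0.9733)(0.7963)(0.2488) = 0.37466.
Central angle c = 2·arcsin(√a) = 1.31742 rad.
Distance = R·c = 6371 × 1.3174 ≈ 8393 km.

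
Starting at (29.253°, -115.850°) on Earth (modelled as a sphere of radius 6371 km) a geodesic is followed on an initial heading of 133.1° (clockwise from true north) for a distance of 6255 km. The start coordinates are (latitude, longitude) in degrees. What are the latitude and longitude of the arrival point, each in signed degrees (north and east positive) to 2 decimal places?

-12.96°, -77.32°

Angular distance δ = d/R = 6255/6371 = 0.98179 rad; initial bearing θ = 2.3230 rad.
sin φ₂ = sin φ₁ cos δ + cos φ₁ sin δ cos θ = (0.4887)(0.5555) + (0.8725)(0.8315)(-0.6833) = -0.2242, so φ₂ = -12.96°.
Δλ = atan2(sin θ sin δ cos φ₁, cos δ − sin φ₁ sin φ₂) = atan2(0.5297, 0.6651) = 38.535°.
λ₂ = -115.850° + 38.535° = -77.32°.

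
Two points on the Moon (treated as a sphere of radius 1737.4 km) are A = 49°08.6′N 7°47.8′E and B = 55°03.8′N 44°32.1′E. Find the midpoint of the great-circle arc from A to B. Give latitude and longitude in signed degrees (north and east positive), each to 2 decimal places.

53.54°, 24.90°

The central angle between A and B is δ = 0.4021 rad.
With f = 0.5, the slerp weights are sin((1−f)δ)/sin δ = 0.5103 and sin(fδ)/sin δ = 0.5103.
Weighted sum of the unit vectors: (0.5103)·(0.6481,0.0887,0.7563) + (0.5103)·(0.4082,0.4016,0.8198) = (0.5390, 0.2502, 0.8043).
Converting back: φ = atan2(z, √(x²+y²)) = 53.54°, λ = atan2(y, x) = 24.90°.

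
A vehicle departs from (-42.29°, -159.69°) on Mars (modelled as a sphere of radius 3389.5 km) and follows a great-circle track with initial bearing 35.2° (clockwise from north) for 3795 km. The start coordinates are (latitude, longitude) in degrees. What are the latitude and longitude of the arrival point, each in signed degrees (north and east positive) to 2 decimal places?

14.51°, -127.29°

Angular distance δ = d/R = 3795/3389.5 = 1.11963 rad; initial bearing θ = 0.6144 rad.
sin φ₂ = sin φ₁ cos δ + cos φ₁ sin δ cos θ = (-0.6729)(0.4360) + (0.7397)(0.8999)(0.8171) = 0.2506, so φ₂ = 14.51°.
Δλ = atan2(sin θ sin δ cos φ₁, cos δ − sin φ₁ sin φ₂) = atan2(0.3837, 0.6046) = 32.402°.
λ₂ = -159.690° + 32.402° = -127.29°.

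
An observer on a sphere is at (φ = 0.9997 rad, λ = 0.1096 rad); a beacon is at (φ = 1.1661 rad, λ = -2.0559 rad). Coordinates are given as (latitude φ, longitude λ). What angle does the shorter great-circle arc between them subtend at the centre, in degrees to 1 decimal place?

49.1°

Let φ₁ = 0.9997 rad, φ₂ = 1.1661 rad, and Δλ = -2.1655 rad.
cos c = sin φ₁ sin φ₂ + cos φ₁ cos φ₂ cos Δλ = (0.8413)(0.9192) + (0.5406)(0.3937)(-0.5603) = 0.65410,
so c = arccos(0.65410) = 0.85780 rad.
So the angular separation is 49.1°.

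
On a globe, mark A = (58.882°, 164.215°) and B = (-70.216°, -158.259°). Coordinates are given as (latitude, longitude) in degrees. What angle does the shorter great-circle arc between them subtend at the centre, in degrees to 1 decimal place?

In radians: φ₁ = 1.0277, φ₂ = -1.2255, Δλ = 37.526° = 0.6550 rad.
cos c = sin φ₁ sin φ₂ + cos φ₁ cos φ₂ cos Δλ = (0.8561)(-0.9410) + (0.5168)(0.3385)(0.7931) = -0.66684,
so c = arccos(-0.66684) = 2.30076 rad.
So the angular separation is 131.8°.

131.8°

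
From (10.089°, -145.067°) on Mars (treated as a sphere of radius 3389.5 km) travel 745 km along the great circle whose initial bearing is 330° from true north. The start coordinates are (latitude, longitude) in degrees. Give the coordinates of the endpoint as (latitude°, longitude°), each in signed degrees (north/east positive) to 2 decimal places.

Angular distance δ = d/R = 745/3389.5 = 0.21980 rad; initial bearing θ = 5.7596 rad.
sin φ₂ = sin φ₁ cos δ + cos φ₁ sin δ cos θ = (0.1752)(0.9759) + (0.9845)(0.2180)(0.8660) = 0.3569, so φ₂ = 20.91°.
Δλ = atan2(sin θ sin δ cos φ₁, cos δ − sin φ₁ sin φ₂) = atan2(-0.1073, 0.9134) = -6.702°.
λ₂ = -145.067° − 6.702° = -151.77°.

20.91°, -151.77°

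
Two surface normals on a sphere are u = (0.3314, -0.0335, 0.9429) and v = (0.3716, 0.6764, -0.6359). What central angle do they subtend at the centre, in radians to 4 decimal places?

u·v = -0.4991; |u| = 1.0000, |v| = 1.0000.
cos θ = (u·v)/(|u||v|) = -0.4991, so θ = 2.0934 rad.

2.0934 rad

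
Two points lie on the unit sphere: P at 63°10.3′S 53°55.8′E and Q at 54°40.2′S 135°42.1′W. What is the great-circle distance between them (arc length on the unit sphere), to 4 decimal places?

1.0807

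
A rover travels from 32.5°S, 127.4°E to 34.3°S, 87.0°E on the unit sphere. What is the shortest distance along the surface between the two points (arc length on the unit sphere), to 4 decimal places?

With latitudes φ₁ = -32.500°, φ₂ = -34.300° and longitude difference Δλ = -40.400°:
cos c = sin φ₁ sin φ₂ + cos φ₁ cos φ₂ cos Δλ = (-0.5373)(-0.5635) + (0.8434)(0.8261)(0.7615) = 0.83336,
so c = arccos(0.83336) = 0.58563 rad.
On the unit sphere the arc length equals the central angle: 0.5856.

0.5856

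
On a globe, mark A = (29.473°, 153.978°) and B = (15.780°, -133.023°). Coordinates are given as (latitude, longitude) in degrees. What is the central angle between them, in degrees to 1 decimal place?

Let φ₁ = 0.5144 rad, φ₂ = 0.2754 rad, and Δλ = 1.2741 rad.
Haversine: a = sin²(Δφ/2) + cos φ₁ cos φ₂ sin²(Δλ/2) = 0.0142 + (0.8706)(0.9623)(0.3538) = 0.31062.
Central angle c = 2·arcsin(√a) = 1.18234 rad.
So the angular separation is 67.7°.

67.7°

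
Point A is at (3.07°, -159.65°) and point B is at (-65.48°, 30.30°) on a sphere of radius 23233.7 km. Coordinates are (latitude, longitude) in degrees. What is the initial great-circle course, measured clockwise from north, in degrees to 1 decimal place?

Δλ = -170.050° = -2.9679 rad.
y = sin Δλ · cos φ₂ = (-0.1728)(0.4150) = -0.0717
x = cos φ₁ sin φ₂ − sin φ₁ cos φ₂ cos Δλ = (0.9986)(-0.9098) − (0.0536)(0.4150)(-0.9850) = -0.8866
θ = atan2(y, x) = -175.38°; adding 360° gives 184.6°.

184.6°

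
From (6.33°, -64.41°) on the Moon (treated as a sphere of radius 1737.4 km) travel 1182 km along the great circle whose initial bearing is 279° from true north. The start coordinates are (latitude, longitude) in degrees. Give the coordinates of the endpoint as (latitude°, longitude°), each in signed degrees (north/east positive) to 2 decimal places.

10.57°, -103.61°

Angular distance δ = d/R = 1182/1737.4 = 0.68033 rad; initial bearing θ = 4.8695 rad.
sin φ₂ = sin φ₁ cos δ + cos φ₁ sin δ cos θ = (0.1103)(0.7774) + (0.9939)(0.6290)(0.1564) = 0.1835, so φ₂ = 10.57°.
Δλ = atan2(sin θ sin δ cos φ₁, cos δ − sin φ₁ sin φ₂) = atan2(-0.6175, 0.7571) = -39.201°.
λ₂ = -64.410° − 39.201° = -103.61°.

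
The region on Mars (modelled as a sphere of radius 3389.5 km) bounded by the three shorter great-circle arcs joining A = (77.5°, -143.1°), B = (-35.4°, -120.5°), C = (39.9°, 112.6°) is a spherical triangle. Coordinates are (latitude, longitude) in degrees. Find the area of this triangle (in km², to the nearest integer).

20455105 km²

Side lengths (central angles): a = 2.4144, b = 0.9456, c = 1.9852 rad; semiperimeter s = 2.6726.
By l'Huilier's theorem, tan(E/4) = √[tan(s/2) tan((s−a)/2) tan((s−b)/2) tan((s−c)/2)], giving spherical excess E = 1.7805 rad.
Area = E·R² = 1.7805 × (3389.5)² ≈ 20455105 km².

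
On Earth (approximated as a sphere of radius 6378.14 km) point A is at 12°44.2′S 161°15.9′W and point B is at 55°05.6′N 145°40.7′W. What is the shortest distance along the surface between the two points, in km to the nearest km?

7692 km

In radians: φ₁ = -0.2223, φ₂ = 0.9616, Δλ = 15.587° = 0.2720 rad.
cos c = sin φ₁ sin φ₂ + cos φ₁ cos φ₂ cos Δλ = (-0.2205)(0.8201) + (0.9754)(0.5722)(0.9632) = 0.35683,
so c = arccos(0.35683) = 1.20592 rad.
Distance = R·c = 6378.14 × 1.2059 ≈ 7692 km.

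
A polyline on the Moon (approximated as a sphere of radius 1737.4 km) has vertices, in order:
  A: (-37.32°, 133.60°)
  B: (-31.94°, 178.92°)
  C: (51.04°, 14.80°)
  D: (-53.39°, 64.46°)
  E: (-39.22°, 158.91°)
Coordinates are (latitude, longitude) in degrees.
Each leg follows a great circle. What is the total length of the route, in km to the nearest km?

11196 km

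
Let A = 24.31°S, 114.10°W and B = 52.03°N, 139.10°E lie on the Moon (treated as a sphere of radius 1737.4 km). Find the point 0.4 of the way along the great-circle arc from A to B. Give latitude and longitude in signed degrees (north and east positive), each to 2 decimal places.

12.71°, -144.81°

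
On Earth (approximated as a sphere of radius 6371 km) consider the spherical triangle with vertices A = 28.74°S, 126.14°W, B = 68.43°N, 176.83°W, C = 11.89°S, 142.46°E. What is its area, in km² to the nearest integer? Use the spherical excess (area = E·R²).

Side lengths (central angles): a = 1.4896, b = 1.4926, c = 1.8162 rad; semiperimeter s = 2.3992.
By l'Huilier's theorem, tan(E/4) = √[tan(s/2) tan((s−a)/2) tan((s−b)/2) tan((s−c)/2)], giving spherical excess E = 1.6194 rad.
Area = E·R² = 1.6194 × (6371)² ≈ 65730174 km².

65730174 km²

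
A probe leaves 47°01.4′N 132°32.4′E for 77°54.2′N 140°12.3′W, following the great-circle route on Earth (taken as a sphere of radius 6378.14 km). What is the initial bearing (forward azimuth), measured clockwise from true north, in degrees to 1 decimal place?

With φ₁ = 0.8207, φ₂ = 1.3597, Δλ = 1.5229 rad, the forward-azimuth formula gives
θ = atan2( sin Δλ cos φ₂ , cos φ₁ sin φ₂ − sin φ₁ cos φ₂ cos Δλ ) = atan2(0.2093, 0.6592) = 17.62°.
So the initial bearing is 17.6°.

17.6°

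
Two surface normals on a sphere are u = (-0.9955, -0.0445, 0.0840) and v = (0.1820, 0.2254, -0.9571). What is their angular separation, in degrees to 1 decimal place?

u·v = -0.2716; |u| = 1.0000, |v| = 1.0000.
cos θ = (u·v)/(|u||v|) = -0.2716, so θ = 105.8°.

105.8°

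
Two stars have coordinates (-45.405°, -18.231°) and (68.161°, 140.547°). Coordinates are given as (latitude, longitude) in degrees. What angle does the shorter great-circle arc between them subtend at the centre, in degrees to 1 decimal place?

Let φ₁ = -0.7925 rad, φ₂ = 1.1896 rad, and Δλ = 2.7712 rad.
Haversine: a = sin²(Δφ/2) + cos φ₁ cos φ₂ sin²(Δλ/2) = 0.6999 + (0.7021)(0.3720)(0.9661) = 0.95222.
Central angle c = 2·arcsin(√a) = 2.70088 rad.
So the angular separation is 154.7°.

154.7°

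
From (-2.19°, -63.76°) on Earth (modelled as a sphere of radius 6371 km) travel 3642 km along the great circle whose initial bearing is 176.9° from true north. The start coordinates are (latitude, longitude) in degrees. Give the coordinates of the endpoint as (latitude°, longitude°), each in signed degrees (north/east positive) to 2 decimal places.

Angular distance δ = d/R = 3642/6371 = 0.57165 rad; initial bearing θ = 3.0875 rad.
sin φ₂ = sin φ₁ cos δ + cos φ₁ sin δ cos θ = (-0.0382)(0.8410) + (0.9993)(0.5410)(-0.9985) = -0.5720, so φ₂ = -34.89°.
Δλ = atan2(sin θ sin δ cos φ₁, cos δ − sin φ₁ sin φ₂) = atan2(0.0292, 0.8192) = 2.044°.
λ₂ = -63.760° + 2.044° = -61.72°.

-34.89°, -61.72°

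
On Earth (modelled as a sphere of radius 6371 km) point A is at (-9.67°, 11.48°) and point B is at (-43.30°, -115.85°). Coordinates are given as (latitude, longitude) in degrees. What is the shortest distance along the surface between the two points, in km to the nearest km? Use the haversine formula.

12082 km

In radians: φ₁ = -0.1688, φ₂ = -0.7557, Δλ = -127.330° = -2.2223 rad.
Haversine: a = sin²(Δφ/2) + cos φ₁ cos φ₂ sin²(Δλ/2) = 0.0837 + (0.9858)(0.7278)(0.8032) = 0.65993.
Central angle c = 2·arcsin(√a) = 1.89637 rad.
Distance = R·c = 6371 × 1.8964 ≈ 12082 km.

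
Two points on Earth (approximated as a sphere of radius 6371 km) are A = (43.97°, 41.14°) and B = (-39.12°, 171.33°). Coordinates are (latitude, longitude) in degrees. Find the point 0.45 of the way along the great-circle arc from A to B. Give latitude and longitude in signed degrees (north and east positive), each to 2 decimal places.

Central angle δ = 2.4954 rad. Interpolating on the sphere with fraction f = 0.45:
P = [sin((1−f)δ)·A + sin(fδ)·B] / sin δ = 1.6282·A + 1.4969·B in Cartesian coordinates,
giving P = (-0.2656, 0.9460, 0.1859), i.e. latitude 10.71°, longitude 105.68°.

10.71°, 105.68°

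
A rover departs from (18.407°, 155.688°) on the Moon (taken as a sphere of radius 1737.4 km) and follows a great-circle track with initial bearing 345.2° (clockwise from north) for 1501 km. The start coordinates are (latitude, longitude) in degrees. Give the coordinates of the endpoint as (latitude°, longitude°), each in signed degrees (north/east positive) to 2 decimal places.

64.51°, 128.86°

Angular distance δ = d/R = 1501/1737.4 = 0.86393 rad; initial bearing θ = 6.0249 rad.
sin φ₂ = sin φ₁ cos δ + cos φ₁ sin δ cos θ = (0.3158)(0.6495) + (0.9488)(0.7604)(0.9668) = 0.9026, so φ₂ = 64.51°.
Δλ = atan2(sin θ sin δ cos φ₁, cos δ − sin φ₁ sin φ₂) = atan2(-0.1843, 0.3644) = -26.827°.
λ₂ = 155.688° − 26.827° = 128.86°.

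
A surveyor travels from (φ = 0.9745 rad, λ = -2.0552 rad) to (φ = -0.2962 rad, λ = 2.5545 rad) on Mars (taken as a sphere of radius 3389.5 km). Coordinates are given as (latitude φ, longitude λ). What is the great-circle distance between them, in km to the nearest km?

6345 km

Let φ₁ = 0.9745 rad, φ₂ = -0.2962 rad, and Δλ = -1.6735 rad.
cos c = sin φ₁ sin φ₂ + cos φ₁ cos φ₂ cos Δλ = (0.8274)(-0.2919) + (0.5616)(0.9565)(-0.1025) = -0.29657,
so c = arccos(-0.29657) = 1.87190 rad.
Distance = R·c = 3389.5 × 1.8719 ≈ 6345 km.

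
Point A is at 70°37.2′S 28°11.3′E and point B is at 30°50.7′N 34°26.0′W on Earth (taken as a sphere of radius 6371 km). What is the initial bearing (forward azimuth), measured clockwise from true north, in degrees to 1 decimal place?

With φ₁ = -1.2326, φ₂ = 0.5383, Δλ = -1.0930 rad, the forward-azimuth formula gives
θ = atan2( sin Δλ cos φ₂ , cos φ₁ sin φ₂ − sin φ₁ cos φ₂ cos Δλ ) = atan2(-0.7624, 0.5426) = -54.56°.
Adding 360° brings this into [0°, 360°): 305.4°.

305.4°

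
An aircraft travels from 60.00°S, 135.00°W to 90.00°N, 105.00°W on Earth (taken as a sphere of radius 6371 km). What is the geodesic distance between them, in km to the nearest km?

16679 km

Let φ₁ = -1.0472 rad, φ₂ = 1.5708 rad, and Δλ = 0.5236 rad.
Haversine: a = sin²(Δφ/2) + cos φ₁ cos φ₂ sin²(Δλ/2) = 0.9330 + (0.5000)(0.0000)(0.0670) = 0.93301.
Central angle c = 2·arcsin(√a) = 2.61799 rad.
Distance = R·c = 6371 × 2.6180 ≈ 16679 km.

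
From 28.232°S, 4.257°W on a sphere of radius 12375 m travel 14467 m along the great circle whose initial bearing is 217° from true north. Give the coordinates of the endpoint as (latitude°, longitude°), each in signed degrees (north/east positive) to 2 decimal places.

-56.36°, -94.59°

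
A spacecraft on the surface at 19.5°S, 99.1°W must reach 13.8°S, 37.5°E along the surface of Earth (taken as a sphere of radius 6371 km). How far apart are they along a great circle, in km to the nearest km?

In radians: φ₁ = -0.3403, φ₂ = -0.2409, Δλ = 136.600° = 2.3841 rad.
cos c = sin φ₁ sin φ₂ + cos φ₁ cos φ₂ cos Δλ = (-0.3338)(-0.2385) + (0.9426)(0.9711)(-0.7266) = -0.58551,
so c = arccos(-0.58551) = 2.19630 rad.
Distance = R·c = 6371 × 2.1963 ≈ 13993 km.

13993 km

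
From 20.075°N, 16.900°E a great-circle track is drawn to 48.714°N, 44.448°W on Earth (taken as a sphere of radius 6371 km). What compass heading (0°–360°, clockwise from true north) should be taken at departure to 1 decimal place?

315.9°

Δλ = -61.348° = -1.0707 rad.
y = sin Δλ · cos φ₂ = (-0.8775)(0.6598) = -0.5790
x = cos φ₁ sin φ₂ − sin φ₁ cos φ₂ cos Δλ = (0.9392)(0.7514) − (0.3432)(0.6598)(0.4795) = 0.5972
θ = atan2(y, x) = -44.12°; adding 360° gives 315.9°.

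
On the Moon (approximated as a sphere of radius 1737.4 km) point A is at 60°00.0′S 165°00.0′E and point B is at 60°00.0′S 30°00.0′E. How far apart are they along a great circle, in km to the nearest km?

1669 km

With latitudes φ₁ = -60.000°, φ₂ = -60.000° and longitude difference Δλ = -135.000°:
cos c = sin φ₁ sin φ₂ + cos φ₁ cos φ₂ cos Δλ = (-0.8660)(-0.8660) + (0.5000)(0.5000)(-0.7071) = 0.57322,
so c = arccos(0.57322) = 0.96036 rad.
Distance = R·c = 1737.4 × 0.9604 ≈ 1669 km.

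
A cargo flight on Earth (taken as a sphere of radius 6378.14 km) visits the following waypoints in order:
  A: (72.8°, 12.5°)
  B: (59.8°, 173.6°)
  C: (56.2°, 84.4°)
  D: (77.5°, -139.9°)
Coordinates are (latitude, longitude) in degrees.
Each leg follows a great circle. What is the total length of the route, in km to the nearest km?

14924 km

Leg A→B: central angle 0.8163 rad, distance 5206.7 km.
Leg B→C: central angle 0.7640 rad, distance 4872.6 km.
Leg C→D: central angle 0.7596 rad, distance 4844.8 km.
Total: 5206.7 + 4872.6 + 4844.8 ≈ 14924 km.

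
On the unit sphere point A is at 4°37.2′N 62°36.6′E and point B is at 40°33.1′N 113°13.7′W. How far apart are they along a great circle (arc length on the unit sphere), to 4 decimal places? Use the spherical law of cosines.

Let φ₁ = 0.0806 rad, φ₂ = 0.7078 rad, and Δλ = -3.0690 rad.
cos c = sin φ₁ sin φ₂ + cos φ₁ cos φ₂ cos Δλ = (0.0805)(0.6501) + (0.9968)(0.7598)(-0.9974) = -0.70299,
so c = arccos(-0.70299) = 2.35039 rad.
On the unit sphere the arc length equals the central angle: 2.3504.

2.3504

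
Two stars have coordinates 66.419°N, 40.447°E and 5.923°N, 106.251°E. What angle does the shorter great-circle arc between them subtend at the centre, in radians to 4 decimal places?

1.3102 rad

In radians: φ₁ = 1.1592, φ₂ = 0.1034, Δλ = 65.804° = 1.1485 rad.
Haversine: a = sin²(Δφ/2) + cos φ₁ cos φ₂ sin²(Δλ/2) = 0.2538 + (0.4000)(0.9947)(0.2951) = 0.37117.
Central angle c = 2·arcsin(√a) = 1.31019 rad.
So the angular separation is 1.3102 rad.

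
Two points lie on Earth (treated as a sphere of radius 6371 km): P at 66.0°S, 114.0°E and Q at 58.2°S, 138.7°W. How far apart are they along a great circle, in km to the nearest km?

With latitudes φ₁ = -66.000°, φ₂ = -58.200° and longitude difference Δλ = 107.300°:
cos c = sin φ₁ sin φ₂ + cos φ₁ cos φ₂ cos Δλ = (-0.9135)(-0.8499) + (0.4067)(0.5270)(-0.2974) = 0.71268,
so c = arccos(0.71268) = 0.77749 rad.
Distance = R·c = 6371 × 0.7775 ≈ 4953 km.

4953 km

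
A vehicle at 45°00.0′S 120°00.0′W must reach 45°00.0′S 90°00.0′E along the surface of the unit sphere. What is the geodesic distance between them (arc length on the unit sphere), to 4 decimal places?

1.5038

Let φ₁ = -0.7854 rad, φ₂ = -0.7854 rad, and Δλ = -2.6180 rad.
Haversine: a = sin²(Δφ/2) + cos φ₁ cos φ₂ sin²(Δλ/2) = 0.0000 + (0.7071)(0.7071)(0.9330) = 0.46651.
Central angle c = 2·arcsin(√a) = 1.50376 rad.
On the unit sphere the arc length equals the central angle: 1.5038.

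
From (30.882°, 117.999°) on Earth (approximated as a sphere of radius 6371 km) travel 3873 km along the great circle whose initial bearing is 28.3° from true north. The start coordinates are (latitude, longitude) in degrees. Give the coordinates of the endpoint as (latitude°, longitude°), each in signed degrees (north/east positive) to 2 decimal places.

Angular distance δ = d/R = 3873/6371 = 0.60791 rad; initial bearing θ = 0.4939 rad.
sin φ₂ = sin φ₁ cos δ + cos φ₁ sin δ cos θ = (0.5133)(0.8208) + (0.8582)(0.5712)(0.8805) = 0.8529, so φ₂ = 58.53°.
Δλ = atan2(sin θ sin δ cos φ₁, cos δ − sin φ₁ sin φ₂) = atan2(0.2324, 0.3831) = 31.243°.
λ₂ = 117.999° + 31.243° = 149.24°.

58.53°, 149.24°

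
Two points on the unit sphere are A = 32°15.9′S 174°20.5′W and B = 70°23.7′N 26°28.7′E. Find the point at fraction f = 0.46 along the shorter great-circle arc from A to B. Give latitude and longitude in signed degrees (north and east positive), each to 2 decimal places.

31.32°, 174.31°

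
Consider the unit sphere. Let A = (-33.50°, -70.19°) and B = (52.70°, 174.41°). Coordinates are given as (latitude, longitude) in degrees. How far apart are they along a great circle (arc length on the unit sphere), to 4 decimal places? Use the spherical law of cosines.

2.2860

Let φ₁ = -0.5847 rad, φ₂ = 0.9198 rad, and Δλ = -2.0141 rad.
cos c = sin φ₁ sin φ₂ + cos φ₁ cos φ₂ cos Δλ = (-0.5519)(0.7955) + (0.8339)(0.6060)(-0.4289) = -0.65580,
so c = arccos(-0.65580) = 2.28604 rad.
On the unit sphere the arc length equals the central angle: 2.2860.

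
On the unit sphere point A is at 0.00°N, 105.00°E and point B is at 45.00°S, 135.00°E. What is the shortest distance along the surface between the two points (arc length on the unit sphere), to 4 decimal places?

0.9117

In radians: φ₁ = 0.0000, φ₂ = -0.7854, Δλ = 30.000° = 0.5236 rad.
Haversine: a = sin²(Δφ/2) + cos φ₁ cos φ₂ sin²(Δλ/2) = 0.1464 + (1.0000)(0.7071)(0.0670) = 0.19381.
Central angle c = 2·arcsin(√a) = 0.91174 rad.
On the unit sphere the arc length equals the central angle: 0.9117.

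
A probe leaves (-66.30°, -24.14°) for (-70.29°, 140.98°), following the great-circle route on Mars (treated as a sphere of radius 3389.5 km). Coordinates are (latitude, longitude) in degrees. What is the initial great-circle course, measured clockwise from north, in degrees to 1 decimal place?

172.7°

With φ₁ = -1.1572, φ₂ = -1.2268, Δλ = 2.8819 rad, the forward-azimuth formula gives
θ = atan2( sin Δλ cos φ₂ , cos φ₁ sin φ₂ − sin φ₁ cos φ₂ cos Δλ ) = atan2(0.0866, -0.6769) = 172.71°.
So the initial bearing is 172.7°.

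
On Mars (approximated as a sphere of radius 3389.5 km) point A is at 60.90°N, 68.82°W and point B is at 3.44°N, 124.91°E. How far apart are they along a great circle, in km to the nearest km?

6790 km

Let φ₁ = 1.0629 rad, φ₂ = 0.0600 rad, and Δλ = -2.9020 rad.
cos c = sin φ₁ sin φ₂ + cos φ₁ cos φ₂ cos Δλ = (0.8738)(0.0600) + (0.4863)(0.9982)(-0.9714) = -0.41916,
so c = arccos(-0.41916) = 2.00331 rad.
Distance = R·c = 3389.5 × 2.0033 ≈ 6790 km.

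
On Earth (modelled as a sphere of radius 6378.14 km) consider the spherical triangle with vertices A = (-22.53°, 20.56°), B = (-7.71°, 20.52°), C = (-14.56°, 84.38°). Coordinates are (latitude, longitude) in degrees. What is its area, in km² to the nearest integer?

6190374 km²

Side lengths (central angles): a = 1.0970, b = 1.0578, c = 0.2587 rad; semiperimeter s = 1.2067.
By l'Huilier's theorem, tan(E/4) = √[tan(s/2) tan((s−a)/2) tan((s−b)/2) tan((s−c)/2)], giving spherical excess E = 0.1522 rad.
Area = E·R² = 0.1522 × (6378.14)² ≈ 6190374 km².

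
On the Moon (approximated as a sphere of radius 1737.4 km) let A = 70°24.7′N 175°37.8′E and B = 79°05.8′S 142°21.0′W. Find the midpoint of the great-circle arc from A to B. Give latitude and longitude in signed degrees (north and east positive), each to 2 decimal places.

Central angle δ = 2.6425 rad. Interpolating on the sphere with fraction f = 0.5:
P = [sin((1−f)δ)·A + sin(fδ)·B] / sin δ = 2.0245·A + 2.0245·B in Cartesian coordinates,
giving P = (-0.9800, -0.1822, -0.0806), i.e. latitude -4.62°, longitude -169.47°.

-4.62°, -169.47°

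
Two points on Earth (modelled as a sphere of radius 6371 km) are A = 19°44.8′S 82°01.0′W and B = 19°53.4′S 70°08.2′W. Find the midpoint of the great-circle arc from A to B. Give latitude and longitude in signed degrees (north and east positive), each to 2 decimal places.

The central angle between A and B is δ = 0.1950 rad.
With f = 0.5, the slerp weights are sin((1−f)δ)/sin δ = 0.5024 and sin(fδ)/sin δ = 0.5024.
Weighted sum of the unit vectors: (0.5024)·(0.1307,-0.9321,-0.3379) + (0.5024)·(0.3195,-0.8844,-0.3402) = (0.2262, -0.9126, -0.3407).
Converting back: φ = atan2(z, √(x²+y²)) = -19.92°, λ = atan2(y, x) = -76.08°.

-19.92°, -76.08°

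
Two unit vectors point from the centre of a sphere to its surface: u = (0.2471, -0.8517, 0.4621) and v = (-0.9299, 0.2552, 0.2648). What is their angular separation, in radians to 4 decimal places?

u·v = -0.3248; |u| = 1.0000, |v| = 1.0000.
cos θ = (u·v)/(|u||v|) = -0.3248, so θ = 1.9016 rad.

1.9016 rad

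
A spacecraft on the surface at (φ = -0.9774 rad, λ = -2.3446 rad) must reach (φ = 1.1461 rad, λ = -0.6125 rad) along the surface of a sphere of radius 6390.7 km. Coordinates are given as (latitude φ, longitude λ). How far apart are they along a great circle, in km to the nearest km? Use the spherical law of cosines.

15884 km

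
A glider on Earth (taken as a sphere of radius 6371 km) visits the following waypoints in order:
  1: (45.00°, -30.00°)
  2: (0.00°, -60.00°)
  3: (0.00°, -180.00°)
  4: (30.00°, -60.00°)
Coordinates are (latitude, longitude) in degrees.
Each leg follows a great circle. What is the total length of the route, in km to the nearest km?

Leg 1→2: central angle 0.9117 rad, distance 5808.7 km.
Leg 2→3: central angle 2.0944 rad, distance 13343.4 km.
Leg 3→4: central angle 2.0186 rad, distance 12860.7 km.
Total: 5808.7 + 13343.4 + 12860.7 ≈ 32013 km.

32013 km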